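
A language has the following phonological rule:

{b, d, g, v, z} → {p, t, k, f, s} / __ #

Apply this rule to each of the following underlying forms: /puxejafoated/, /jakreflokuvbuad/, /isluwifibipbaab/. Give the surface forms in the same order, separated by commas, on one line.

/puxejafoated/: /d/ is a voiced obstruent in word-final position, so it devoices to [t]. → [puxejafoatet].
/jakreflokuvbuad/: /d/ is a voiced obstruent in word-final position, so it devoices to [t]. → [jakreflokuvbuat].
/isluwifibipbaab/: /b/ is a voiced obstruent in word-final position, so it devoices to [p]. → [isluwifibipbaap].

puxejafoatet, jakreflokuvbuat, isluwifibipbaap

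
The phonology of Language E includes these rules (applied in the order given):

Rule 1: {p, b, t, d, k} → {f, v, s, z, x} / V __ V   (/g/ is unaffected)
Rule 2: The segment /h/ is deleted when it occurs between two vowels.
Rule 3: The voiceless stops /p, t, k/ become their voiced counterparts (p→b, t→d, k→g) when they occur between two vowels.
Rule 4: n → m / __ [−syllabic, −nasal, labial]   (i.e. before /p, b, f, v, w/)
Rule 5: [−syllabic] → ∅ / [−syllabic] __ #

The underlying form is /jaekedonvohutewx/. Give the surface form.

Rule 1 (intervocalic spirantization): /k/ is a stop between vowels /e/ and /e/, so it spirantizes to the fricative [x]. /d/ is a stop between vowels /e/ and /o/, so it spirantizes to the fricative [z]. /t/ is a stop between vowels /u/ and /e/, so it spirantizes to the fricative [s]. /jaekedonvohutewx/ → jaexezonvohusewx.
Rule 2 (intervocalic h-deletion): /h/ occurs between vowels /o/ and /u/, so it deletes. /jaexezonvohusewx/ → jaexezonvousewx.
Rule 3 (intervocalic voicing): no segment meets the environment; /jaexezonvousewx/ is unchanged.
Rule 4 (nasal place assimilation): /n/ precedes the labial consonant /v/, so it assimilates in place to [m]. /jaexezonvousewx/ → jaexezomvousewx.
Rule 5 (final cluster simplification): /x/ is the second consonant of a word-final cluster /wx/, so it deletes. /jaexezomvousewx/ → jaexezomvousew.

jaexezomvousew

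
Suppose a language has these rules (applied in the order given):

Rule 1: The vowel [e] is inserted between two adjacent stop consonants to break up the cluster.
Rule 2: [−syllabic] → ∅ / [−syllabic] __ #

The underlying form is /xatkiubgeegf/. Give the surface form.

xatekiubegeeg

Rule 1 (stop-cluster e-epenthesis): /t/ and /k/ form a stop–stop cluster, so [e] is inserted between them. /b/ and /g/ form a stop–stop cluster, so [e] is inserted between them. /xatkiubgeegf/ → xatekiubegeegf.
Rule 2 (final cluster simplification): /f/ is the second consonant of a word-final cluster /gf/, so it deletes. /xatekiubegeegf/ → xatekiubegeeg.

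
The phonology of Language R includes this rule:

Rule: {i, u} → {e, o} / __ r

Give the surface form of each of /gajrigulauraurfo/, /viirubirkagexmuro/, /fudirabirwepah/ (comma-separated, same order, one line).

gajrigulaoraorfo, vieruberkagexmoro, fuderaberwepah

/gajrigulauraurfo/: /u/ is a high vowel immediately before /r/, so it lowers to [o]. /u/ is a high vowel immediately before /r/, so it lowers to [o]. → [gajrigulaoraorfo].
/viirubirkagexmuro/: /i/ is a high vowel immediately before /r/, so it lowers to [e]. /i/ is a high vowel immediately before /r/, so it lowers to [e]. /u/ is a high vowel immediately before /r/, so it lowers to [o]. → [vieruberkagexmoro].
/fudirabirwepah/: /i/ is a high vowel immediately before /r/, so it lowers to [e]. /i/ is a high vowel immediately before /r/, so it lowers to [e]. → [fuderaberwepah].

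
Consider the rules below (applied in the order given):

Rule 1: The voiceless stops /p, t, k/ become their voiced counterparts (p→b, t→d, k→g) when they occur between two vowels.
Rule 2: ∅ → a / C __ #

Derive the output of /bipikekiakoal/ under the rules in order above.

Rule 1 (intervocalic voicing): /p/ is a voiceless stop between vowels /i/ and /i/, so it voices to [b]. /k/ is a voiceless stop between vowels /i/ and /e/, so it voices to [g]. /k/ is a voiceless stop between vowels /e/ and /i/, so it voices to [g]. /k/ is a voiceless stop between vowels /a/ and /o/, so it voices to [g]. /bipikekiakoal/ → bibigegiagoal.
Rule 2 (final a-epenthesis): the form ends in the consonant /l/, so [a] is inserted word-finally. /bibigegiagoal/ → bibigegiagoala.

bibigegiagoala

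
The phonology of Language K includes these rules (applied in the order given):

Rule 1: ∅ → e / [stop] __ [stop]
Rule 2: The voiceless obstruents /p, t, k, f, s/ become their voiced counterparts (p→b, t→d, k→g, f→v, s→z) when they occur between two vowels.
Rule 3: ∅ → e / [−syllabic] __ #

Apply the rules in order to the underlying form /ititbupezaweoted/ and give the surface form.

ididebubezaweodede

Rule 1 (stop-cluster e-epenthesis): /t/ and /b/ form a stop–stop cluster, so [e] is inserted between them. /ititbupezaweoted/ → ititebupezaweoted.
Rule 2 (intervocalic voicing): /t/ is a voiceless obstruent between vowels /i/ and /i/, so it voices to [d]. /t/ is a voiceless obstruent between vowels /i/ and /e/, so it voices to [d]. /p/ is a voiceless obstruent between vowels /u/ and /e/, so it voices to [b]. /t/ is a voiceless obstruent between vowels /o/ and /e/, so it voices to [d]. /ititebupezaweoted/ → ididebubezaweoded.
Rule 3 (final e-epenthesis): the form ends in the consonant /d/, so [e] is inserted word-finally. /ididebubezaweoded/ → ididebubezaweodede.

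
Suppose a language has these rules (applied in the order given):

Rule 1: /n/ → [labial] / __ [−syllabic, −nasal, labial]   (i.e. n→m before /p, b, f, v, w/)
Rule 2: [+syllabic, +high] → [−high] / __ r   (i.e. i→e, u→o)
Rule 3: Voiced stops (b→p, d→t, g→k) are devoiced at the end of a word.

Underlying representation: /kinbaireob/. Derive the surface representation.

Rule 1 (nasal place assimilation): /n/ precedes the labial consonant /b/, so it assimilates in place to [m]. /kinbaireob/ → kimbaireob.
Rule 2 (pre-rhotic lowering): /i/ is a high vowel immediately before /r/, so it lowers to [e]. /kimbaireob/ → kimbaereob.
Rule 3 (final devoicing): /b/ is a voiced stop in word-final position, so it devoices to [p]. /kimbaereob/ → kimbaereop.

kimbaereop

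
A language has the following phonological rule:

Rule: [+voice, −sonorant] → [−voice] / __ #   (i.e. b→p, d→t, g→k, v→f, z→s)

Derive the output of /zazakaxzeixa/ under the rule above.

zazakaxzeixa

No segment of /zazakaxzeixa/ meets the structural description of the rule, so the form surfaces unchanged.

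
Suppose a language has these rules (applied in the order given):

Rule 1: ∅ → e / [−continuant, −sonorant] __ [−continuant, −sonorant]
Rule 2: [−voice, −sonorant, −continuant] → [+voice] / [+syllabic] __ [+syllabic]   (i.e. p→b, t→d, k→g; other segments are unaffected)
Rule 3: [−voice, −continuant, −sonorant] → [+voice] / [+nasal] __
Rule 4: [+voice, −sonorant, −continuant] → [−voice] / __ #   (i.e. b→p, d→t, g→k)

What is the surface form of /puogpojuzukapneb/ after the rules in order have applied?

Rule 1 (stop-cluster e-epenthesis): /g/ and /p/ form a stop–stop cluster, so [e] is inserted between them. /puogpojuzukapneb/ → puogepojuzukapneb.
Rule 2 (intervocalic voicing): /p/ is a voiceless stop between vowels /e/ and /o/, so it voices to [b]. /k/ is a voiceless stop between vowels /u/ and /a/, so it voices to [g]. /puogepojuzukapneb/ → puogebojuzugapneb.
Rule 3 (post-nasal voicing): no segment meets the environment; /puogebojuzugapneb/ is unchanged.
Rule 4 (final devoicing): /b/ is a voiced stop in word-final position, so it devoices to [p]. /puogebojuzugapneb/ → puogebojuzugapnep.

puogebojuzugapnep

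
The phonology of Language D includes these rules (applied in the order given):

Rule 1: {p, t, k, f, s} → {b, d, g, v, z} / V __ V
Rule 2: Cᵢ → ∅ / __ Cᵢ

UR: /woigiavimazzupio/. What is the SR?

woigiavimazubio

Rule 1 (intervocalic voicing): /p/ is a voiceless obstruent between vowels /u/ and /i/, so it voices to [b]. /woigiavimazzupio/ → woigiavimazzubio.
Rule 2 (degemination): /zz/ is a geminate; the first /z/ deletes. /woigiavimazzubio/ → woigiavimazubio.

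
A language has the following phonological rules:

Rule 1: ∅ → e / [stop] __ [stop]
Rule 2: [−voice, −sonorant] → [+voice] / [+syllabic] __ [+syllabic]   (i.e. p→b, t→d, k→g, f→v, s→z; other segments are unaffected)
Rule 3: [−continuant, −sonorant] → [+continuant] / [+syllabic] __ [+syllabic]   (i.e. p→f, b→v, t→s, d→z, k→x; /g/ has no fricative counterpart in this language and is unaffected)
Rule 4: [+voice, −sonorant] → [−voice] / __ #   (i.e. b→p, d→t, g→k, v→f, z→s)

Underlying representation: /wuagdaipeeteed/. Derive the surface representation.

Rule 1 (stop-cluster e-epenthesis): /g/ and /d/ form a stop–stop cluster, so [e] is inserted between them. /wuagdaipeeteed/ → wuagedaipeeteed.
Rule 2 (intervocalic voicing): /p/ is a voiceless obstruent between vowels /i/ and /e/, so it voices to [b]. /t/ is a voiceless obstruent between vowels /e/ and /e/, so it voices to [d]. /wuagedaipeeteed/ → wuagedaibeedeed.
Rule 3 (intervocalic spirantization): /d/ is a stop between vowels /e/ and /a/, so it spirantizes to the fricative [z]. /b/ is a stop between vowels /i/ and /e/, so it spirantizes to the fricative [v]. /d/ is a stop between vowels /e/ and /e/, so it spirantizes to the fricative [z]. /wuagedaibeedeed/ → wuagezaiveezeed.
Rule 4 (final devoicing): /d/ is a voiced obstruent in word-final position, so it devoices to [t]. /wuagezaiveezeed/ → wuagezaiveezeet.

wuagezaiveezeet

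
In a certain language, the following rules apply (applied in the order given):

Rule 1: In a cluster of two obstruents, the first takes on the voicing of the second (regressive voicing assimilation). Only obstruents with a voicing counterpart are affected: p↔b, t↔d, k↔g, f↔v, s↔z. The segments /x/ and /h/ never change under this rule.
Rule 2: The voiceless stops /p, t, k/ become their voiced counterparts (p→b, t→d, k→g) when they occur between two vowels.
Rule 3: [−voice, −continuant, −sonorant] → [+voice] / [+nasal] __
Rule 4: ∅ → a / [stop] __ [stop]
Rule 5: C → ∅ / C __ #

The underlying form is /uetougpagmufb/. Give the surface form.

Rule 1 (regressive voicing assimilation): /g/ precedes the voiceless obstruent /p/, so it devoices to [k] by assimilation. /f/ precedes the voiced obstruent /b/, so it voices to [v] by assimilation. /uetougpagmufb/ → uetoukpagmuvb.
Rule 2 (intervocalic voicing): /t/ is a voiceless stop between vowels /e/ and /o/, so it voices to [d]. /uetoukpagmuvb/ → uedoukpagmuvb.
Rule 3 (post-nasal voicing): no segment meets the environment; /uedoukpagmuvb/ is unchanged.
Rule 4 (stop-cluster a-epenthesis): /k/ and /p/ form a stop–stop cluster, so [a] is inserted between them. /uedoukpagmuvb/ → uedoukapagmuvb.
Rule 5 (final cluster simplification): /b/ is the second consonant of a word-final cluster /vb/, so it deletes. /uedoukapagmuvb/ → uedoukapagmuv.

uedoukapagmuv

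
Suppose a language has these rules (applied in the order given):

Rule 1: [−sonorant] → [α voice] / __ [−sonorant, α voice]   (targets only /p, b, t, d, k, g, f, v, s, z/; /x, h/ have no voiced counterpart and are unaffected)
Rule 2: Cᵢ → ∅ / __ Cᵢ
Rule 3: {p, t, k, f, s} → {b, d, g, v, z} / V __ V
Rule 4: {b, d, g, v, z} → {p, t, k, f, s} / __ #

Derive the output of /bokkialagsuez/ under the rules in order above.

Rule 1 (regressive voicing assimilation): /g/ precedes the voiceless obstruent /s/, so it devoices to [k] by assimilation. /bokkialagsuez/ → bokkialaksuez.
Rule 2 (degemination): /kk/ is a geminate; the first /k/ deletes. /bokkialaksuez/ → bokialaksuez.
Rule 3 (intervocalic voicing): /k/ is a voiceless obstruent between vowels /o/ and /i/, so it voices to [g]. /bokialaksuez/ → bogialaksuez.
Rule 4 (final devoicing): /z/ is a voiced obstruent in word-final position, so it devoices to [s]. /bogialaksuez/ → bogialaksues.

bogialaksues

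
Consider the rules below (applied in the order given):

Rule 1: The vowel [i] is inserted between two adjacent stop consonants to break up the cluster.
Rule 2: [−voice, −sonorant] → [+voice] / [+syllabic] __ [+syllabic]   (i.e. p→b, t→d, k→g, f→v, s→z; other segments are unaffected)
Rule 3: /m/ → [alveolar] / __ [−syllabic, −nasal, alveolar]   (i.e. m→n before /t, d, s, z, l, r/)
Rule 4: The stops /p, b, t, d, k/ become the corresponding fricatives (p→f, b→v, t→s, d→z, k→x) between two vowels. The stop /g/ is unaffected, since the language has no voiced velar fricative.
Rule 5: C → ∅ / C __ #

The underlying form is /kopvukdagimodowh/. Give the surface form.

Rule 1 (stop-cluster i-epenthesis): /k/ and /d/ form a stop–stop cluster, so [i] is inserted between them. /kopvukdagimodowh/ → kopvukidagimodowh.
Rule 2 (intervocalic voicing): /k/ is a voiceless obstruent between vowels /u/ and /i/, so it voices to [g]. /kopvukidagimodowh/ → kopvugidagimodowh.
Rule 3 (nasal place assimilation): no segment meets the environment; /kopvugidagimodowh/ is unchanged.
Rule 4 (intervocalic spirantization): /d/ is a stop between vowels /i/ and /a/, so it spirantizes to the fricative [z]. /d/ is a stop between vowels /o/ and /o/, so it spirantizes to the fricative [z]. /kopvugidagimodowh/ → kopvugizagimozowh.
Rule 5 (final cluster simplification): /h/ is the second consonant of a word-final cluster /wh/, so it deletes. /kopvugizagimozowh/ → kopvugizagimozow.

kopvugizagimozow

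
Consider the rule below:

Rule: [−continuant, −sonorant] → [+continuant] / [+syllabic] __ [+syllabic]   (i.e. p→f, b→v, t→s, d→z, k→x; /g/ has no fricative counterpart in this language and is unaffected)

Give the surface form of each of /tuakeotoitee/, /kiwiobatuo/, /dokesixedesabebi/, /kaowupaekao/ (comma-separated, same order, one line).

/tuakeotoitee/: /k/ is a stop between vowels /a/ and /e/, so it spirantizes to the fricative [x]. /t/ is a stop between vowels /o/ and /o/, so it spirantizes to the fricative [s]. /t/ is a stop between vowels /i/ and /e/, so it spirantizes to the fricative [s]. → [tuaxeosoisee].
/kiwiobatuo/: /b/ is a stop between vowels /o/ and /a/, so it spirantizes to the fricative [v]. /t/ is a stop between vowels /a/ and /u/, so it spirantizes to the fricative [s]. → [kiwiovasuo].
/dokesixedesabebi/: /k/ is a stop between vowels /o/ and /e/, so it spirantizes to the fricative [x]. /d/ is a stop between vowels /e/ and /e/, so it spirantizes to the fricative [z]. /b/ is a stop between vowels /a/ and /e/, so it spirantizes to the fricative [v]. /b/ is a stop between vowels /e/ and /i/, so it spirantizes to the fricative [v]. → [doxesixezesavevi].
/kaowupaekao/: /p/ is a stop between vowels /u/ and /a/, so it spirantizes to the fricative [f]. /k/ is a stop between vowels /e/ and /a/, so it spirantizes to the fricative [x]. → [kaowufaexao].

tuaxeosoisee, kiwiovasuo, doxesixezesavevi, kaowufaexao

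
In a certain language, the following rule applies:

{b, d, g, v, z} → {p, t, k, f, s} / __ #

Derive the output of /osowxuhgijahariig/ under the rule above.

osowxuhgijahariik

/g/ is a voiced obstruent in word-final position, so it devoices to [k].
The other instance of /g/ does not occur in the required environment and remains unchanged.
Surface form: [osowxuhgijahariik].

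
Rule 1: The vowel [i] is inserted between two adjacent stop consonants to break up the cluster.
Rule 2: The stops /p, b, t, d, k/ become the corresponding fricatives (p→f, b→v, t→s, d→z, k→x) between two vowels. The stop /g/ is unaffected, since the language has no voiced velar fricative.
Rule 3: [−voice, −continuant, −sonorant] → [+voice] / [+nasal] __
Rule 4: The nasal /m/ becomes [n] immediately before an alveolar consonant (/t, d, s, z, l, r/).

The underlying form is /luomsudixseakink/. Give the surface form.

Rule 1 (stop-cluster i-epenthesis): no segment meets the environment; /luomsudixseakink/ is unchanged.
Rule 2 (intervocalic spirantization): /d/ is a stop between vowels /u/ and /i/, so it spirantizes to the fricative [z]. /k/ is a stop between vowels /a/ and /i/, so it spirantizes to the fricative [x]. /luomsudixseakink/ → luomsuzixseaxink.
Rule 3 (post-nasal voicing): /k/ is a voiceless stop immediately after the nasal /n/, so it voices to [g]. /luomsuzixseaxink/ → luomsuzixseaxing.
Rule 4 (nasal place assimilation): /m/ precedes the alveolar consonant /s/, so it assimilates in place to [n]. /luomsuzixseaxing/ → luonsuzixseaxing.

luonsuzixseaxing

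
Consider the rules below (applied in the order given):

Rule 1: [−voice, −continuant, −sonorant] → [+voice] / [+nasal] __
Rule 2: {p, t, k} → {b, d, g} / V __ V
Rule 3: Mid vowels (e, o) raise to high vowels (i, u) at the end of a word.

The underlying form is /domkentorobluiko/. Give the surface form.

Rule 1 (post-nasal voicing): /k/ is a voiceless stop immediately after the nasal /m/, so it voices to [g]. /t/ is a voiceless stop immediately after the nasal /n/, so it voices to [d]. /domkentorobluiko/ → domgendorobluiko.
Rule 2 (intervocalic voicing): /k/ is a voiceless stop between vowels /i/ and /o/, so it voices to [g]. /domgendorobluiko/ → domgendorobluigo.
Rule 3 (final vowel raising): /o/ is a mid vowel in word-final position, so it raises to [u]. /domgendorobluigo/ → domgendorobluigu.

domgendorobluigu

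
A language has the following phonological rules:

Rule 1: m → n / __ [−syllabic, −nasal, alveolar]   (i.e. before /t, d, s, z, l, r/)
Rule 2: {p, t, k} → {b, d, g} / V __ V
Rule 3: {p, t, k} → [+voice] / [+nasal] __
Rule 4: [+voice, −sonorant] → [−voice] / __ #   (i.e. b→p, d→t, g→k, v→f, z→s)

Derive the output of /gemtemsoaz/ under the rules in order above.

Rule 1 (nasal place assimilation): /m/ precedes the alveolar consonant /t/, so it assimilates in place to [n]. /m/ precedes the alveolar consonant /s/, so it assimilates in place to [n]. /gemtemsoaz/ → gentensoaz.
Rule 2 (intervocalic voicing): no segment meets the environment; /gentensoaz/ is unchanged.
Rule 3 (post-nasal voicing): /t/ is a voiceless stop immediately after the nasal /n/, so it voices to [d]. /gentensoaz/ → gendensoaz.
Rule 4 (final devoicing): /z/ is a voiced obstruent in word-final position, so it devoices to [s]. /gendensoaz/ → gendensoas.

gendensoas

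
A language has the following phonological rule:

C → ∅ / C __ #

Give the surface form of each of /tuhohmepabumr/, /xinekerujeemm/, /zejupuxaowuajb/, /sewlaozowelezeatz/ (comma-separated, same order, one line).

tuhohmepabum, xinekerujeem, zejupuxaowuaj, sewlaozowelezeat

/tuhohmepabumr/: /r/ is the second consonant of a word-final cluster /mr/, so it deletes. → [tuhohmepabum].
/xinekerujeemm/: /m/ is the second consonant of a word-final cluster /mm/, so it deletes. → [xinekerujeem].
/zejupuxaowuajb/: /b/ is the second consonant of a word-final cluster /jb/, so it deletes. → [zejupuxaowuaj].
/sewlaozowelezeatz/: /z/ is the second consonant of a word-final cluster /tz/, so it deletes. → [sewlaozowelezeat].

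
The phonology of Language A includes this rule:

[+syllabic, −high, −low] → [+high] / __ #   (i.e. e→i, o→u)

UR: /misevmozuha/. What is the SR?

misevmozuha

No segment of /misevmozuha/ meets the structural description of the rule, so the form surfaces unchanged.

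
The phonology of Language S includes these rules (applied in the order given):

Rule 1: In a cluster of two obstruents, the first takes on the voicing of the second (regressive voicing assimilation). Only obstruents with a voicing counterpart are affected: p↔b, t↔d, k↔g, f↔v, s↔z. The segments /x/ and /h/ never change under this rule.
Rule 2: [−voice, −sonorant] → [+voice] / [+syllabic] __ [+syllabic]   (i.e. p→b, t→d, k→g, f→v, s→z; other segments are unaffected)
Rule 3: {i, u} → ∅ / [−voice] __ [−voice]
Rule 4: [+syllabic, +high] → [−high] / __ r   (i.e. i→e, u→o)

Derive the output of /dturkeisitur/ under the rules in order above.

Rule 1 (regressive voicing assimilation): /d/ precedes the voiceless obstruent /t/, so it devoices to [t] by assimilation. /dturkeisitur/ → tturkeisitur.
Rule 2 (intervocalic voicing): /s/ is a voiceless obstruent between vowels /i/ and /i/, so it voices to [z]. /t/ is a voiceless obstruent between vowels /i/ and /u/, so it voices to [d]. /tturkeisitur/ → tturkeizidur.
Rule 3 (high vowel syncope): no segment meets the environment; /tturkeizidur/ is unchanged.
Rule 4 (pre-rhotic lowering): /u/ is a high vowel immediately before /r/, so it lowers to [o]. /u/ is a high vowel immediately before /r/, so it lowers to [o]. /tturkeizidur/ → ttorkeizidor.

ttorkeizidor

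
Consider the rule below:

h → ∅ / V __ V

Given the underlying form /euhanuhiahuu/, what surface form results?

/h/ occurs between vowels /u/ and /a/, so it deletes.
/h/ occurs between vowels /u/ and /i/, so it deletes.
/h/ occurs between vowels /a/ and /u/, so it deletes.
Surface form: [euanuiauu].

euanuiauu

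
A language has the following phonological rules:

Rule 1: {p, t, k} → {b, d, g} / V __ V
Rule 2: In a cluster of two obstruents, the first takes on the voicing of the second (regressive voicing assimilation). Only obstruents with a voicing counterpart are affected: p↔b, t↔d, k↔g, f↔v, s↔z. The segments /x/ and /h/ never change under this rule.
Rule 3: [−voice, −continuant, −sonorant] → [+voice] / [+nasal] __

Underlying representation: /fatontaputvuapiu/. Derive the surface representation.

Rule 1 (intervocalic voicing): /t/ is a voiceless stop between vowels /a/ and /o/, so it voices to [d]. /p/ is a voiceless stop between vowels /a/ and /u/, so it voices to [b]. /p/ is a voiceless stop between vowels /a/ and /i/, so it voices to [b]. /fatontaputvuapiu/ → fadontabutvuabiu.
Rule 2 (regressive voicing assimilation): /t/ precedes the voiced obstruent /v/, so it voices to [d] by assimilation. /fadontabutvuabiu/ → fadontabudvuabiu.
Rule 3 (post-nasal voicing): /t/ is a voiceless stop immediately after the nasal /n/, so it voices to [d]. /fadontabudvuabiu/ → fadondabudvuabiu.

fadondabudvuabiu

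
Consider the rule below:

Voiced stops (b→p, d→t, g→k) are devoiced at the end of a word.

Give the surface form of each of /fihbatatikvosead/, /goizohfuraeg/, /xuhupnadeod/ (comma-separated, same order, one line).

/fihbatatikvosead/: /d/ is a voiced stop in word-final position, so it devoices to [t]. → [fihbatatikvoseat].
/goizohfuraeg/: /g/ is a voiced stop in word-final position, so it devoices to [k]. → [goizohfuraek].
/xuhupnadeod/: /d/ is a voiced stop in word-final position, so it devoices to [t]. → [xuhupnadeot].

fihbatatikvoseat, goizohfuraek, xuhupnadeot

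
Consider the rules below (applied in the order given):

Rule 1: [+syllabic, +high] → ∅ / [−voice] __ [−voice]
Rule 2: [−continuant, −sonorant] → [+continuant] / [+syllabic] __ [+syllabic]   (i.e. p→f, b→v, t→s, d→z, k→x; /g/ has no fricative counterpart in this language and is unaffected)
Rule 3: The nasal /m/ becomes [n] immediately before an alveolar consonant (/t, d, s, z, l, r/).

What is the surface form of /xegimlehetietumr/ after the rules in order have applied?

Rule 1 (high vowel syncope): no segment meets the environment; /xegimlehetietumr/ is unchanged.
Rule 2 (intervocalic spirantization): /t/ is a stop between vowels /e/ and /i/, so it spirantizes to the fricative [s]. /t/ is a stop between vowels /e/ and /u/, so it spirantizes to the fricative [s]. /xegimlehetietumr/ → xegimlehesiesumr.
Rule 3 (nasal place assimilation): /m/ precedes the alveolar consonant /l/, so it assimilates in place to [n]. /m/ precedes the alveolar consonant /r/, so it assimilates in place to [n]. /xegimlehesiesumr/ → xeginlehesiesunr.

xeginlehesiesunr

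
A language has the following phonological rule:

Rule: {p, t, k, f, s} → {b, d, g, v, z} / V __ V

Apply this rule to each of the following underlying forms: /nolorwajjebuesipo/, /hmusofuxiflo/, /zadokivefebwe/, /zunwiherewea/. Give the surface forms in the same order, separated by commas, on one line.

/nolorwajjebuesipo/: /s/ is a voiceless obstruent between vowels /e/ and /i/, so it voices to [z]. /p/ is a voiceless obstruent between vowels /i/ and /o/, so it voices to [b]. → [nolorwajjebuezibo].
/hmusofuxiflo/: /s/ is a voiceless obstruent between vowels /u/ and /o/, so it voices to [z]. /f/ is a voiceless obstruent between vowels /o/ and /u/, so it voices to [v]. → [hmuzovuxiflo].
/zadokivefebwe/: /k/ is a voiceless obstruent between vowels /o/ and /i/, so it voices to [g]. /f/ is a voiceless obstruent between vowels /e/ and /e/, so it voices to [v]. → [zadogivevebwe].
/zunwiherewea/: the rule's environment is not met; surfaces unchanged as [zunwiherewea].

nolorwajjebuezibo, hmuzovuxiflo, zadogivevebwe, zunwiherewea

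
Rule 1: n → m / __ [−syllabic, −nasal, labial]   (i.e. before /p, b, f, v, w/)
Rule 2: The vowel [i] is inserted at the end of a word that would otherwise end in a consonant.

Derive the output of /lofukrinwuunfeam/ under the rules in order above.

lofukrimwuumfeami

Rule 1 (nasal place assimilation): /n/ precedes the labial consonant /w/, so it assimilates in place to [m]. /n/ precedes the labial consonant /f/, so it assimilates in place to [m]. /lofukrinwuunfeam/ → lofukrimwuumfeam.
Rule 2 (final i-epenthesis): the form ends in the consonant /m/, so [i] is inserted word-finally. /lofukrimwuumfeam/ → lofukrimwuumfeami.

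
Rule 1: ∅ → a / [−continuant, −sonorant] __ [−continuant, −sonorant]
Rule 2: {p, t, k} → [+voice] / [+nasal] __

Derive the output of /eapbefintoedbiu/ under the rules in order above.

eapabefindoedabiu

Rule 1 (stop-cluster a-epenthesis): /p/ and /b/ form a stop–stop cluster, so [a] is inserted between them. /d/ and /b/ form a stop–stop cluster, so [a] is inserted between them. /eapbefintoedbiu/ → eapabefintoedabiu.
Rule 2 (post-nasal voicing): /t/ is a voiceless stop immediately after the nasal /n/, so it voices to [d]. /eapabefintoedabiu/ → eapabefindoedabiu.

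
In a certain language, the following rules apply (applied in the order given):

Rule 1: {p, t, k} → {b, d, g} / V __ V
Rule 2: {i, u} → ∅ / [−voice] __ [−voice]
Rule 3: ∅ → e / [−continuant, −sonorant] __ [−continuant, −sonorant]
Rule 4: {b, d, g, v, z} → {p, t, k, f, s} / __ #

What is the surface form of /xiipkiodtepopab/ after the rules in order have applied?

xiipekiodetebobap

Rule 1 (intervocalic voicing): /p/ is a voiceless stop between vowels /e/ and /o/, so it voices to [b]. /p/ is a voiceless stop between vowels /o/ and /a/, so it voices to [b]. /xiipkiodtepopab/ → xiipkiodtebobab.
Rule 2 (high vowel syncope): no segment meets the environment; /xiipkiodtebobab/ is unchanged.
Rule 3 (stop-cluster e-epenthesis): /p/ and /k/ form a stop–stop cluster, so [e] is inserted between them. /d/ and /t/ form a stop–stop cluster, so [e] is inserted between them. /xiipkiodtebobab/ → xiipekiodetebobab.
Rule 4 (final devoicing): /b/ is a voiced obstruent in word-final position, so it devoices to [p]. /xiipekiodetebobab/ → xiipekiodetebobap.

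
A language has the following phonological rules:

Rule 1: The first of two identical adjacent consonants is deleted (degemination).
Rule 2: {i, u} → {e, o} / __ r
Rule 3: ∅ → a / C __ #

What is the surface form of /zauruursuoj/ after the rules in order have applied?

Rule 1 (degemination): no segment meets the environment; /zauruursuoj/ is unchanged.
Rule 2 (pre-rhotic lowering): /u/ is a high vowel immediately before /r/, so it lowers to [o]. /u/ is a high vowel immediately before /r/, so it lowers to [o]. /zauruursuoj/ → zaoruorsuoj.
Rule 3 (final a-epenthesis): the form ends in the consonant /j/, so [a] is inserted word-finally. /zaoruorsuoj/ → zaoruorsuoja.

zaoruorsuoja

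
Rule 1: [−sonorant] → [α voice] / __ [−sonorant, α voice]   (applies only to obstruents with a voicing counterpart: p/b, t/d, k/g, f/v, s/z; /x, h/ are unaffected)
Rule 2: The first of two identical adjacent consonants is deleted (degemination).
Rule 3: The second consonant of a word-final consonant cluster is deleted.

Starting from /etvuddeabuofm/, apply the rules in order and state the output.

edvudeabuof

Rule 1 (regressive voicing assimilation): /t/ precedes the voiced obstruent /v/, so it voices to [d] by assimilation. /etvuddeabuofm/ → edvuddeabuofm.
Rule 2 (degemination): /dd/ is a geminate; the first /d/ deletes. /edvuddeabuofm/ → edvudeabuofm.
Rule 3 (final cluster simplification): /m/ is the second consonant of a word-final cluster /fm/, so it deletes. /edvudeabuofm/ → edvudeabuof.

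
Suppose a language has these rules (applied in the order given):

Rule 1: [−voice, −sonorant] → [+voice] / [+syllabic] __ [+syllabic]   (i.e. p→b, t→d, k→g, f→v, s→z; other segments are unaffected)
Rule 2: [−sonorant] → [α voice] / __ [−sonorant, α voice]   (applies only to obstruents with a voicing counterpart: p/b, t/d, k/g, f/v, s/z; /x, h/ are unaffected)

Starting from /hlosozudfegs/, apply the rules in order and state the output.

Rule 1 (intervocalic voicing): /s/ is a voiceless obstruent between vowels /o/ and /o/, so it voices to [z]. /hlosozudfegs/ → hlozozudfegs.
Rule 2 (regressive voicing assimilation): /d/ precedes the voiceless obstruent /f/, so it devoices to [t] by assimilation. /g/ precedes the voiceless obstruent /s/, so it devoices to [k] by assimilation. /hlozozudfegs/ → hlozozutfeks.

hlozozutfeks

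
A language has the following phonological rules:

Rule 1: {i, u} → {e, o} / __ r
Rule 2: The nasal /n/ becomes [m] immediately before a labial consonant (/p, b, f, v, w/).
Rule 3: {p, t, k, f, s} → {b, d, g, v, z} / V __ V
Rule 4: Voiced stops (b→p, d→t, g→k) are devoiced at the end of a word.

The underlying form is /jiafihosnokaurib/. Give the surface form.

Rule 1 (pre-rhotic lowering): /u/ is a high vowel immediately before /r/, so it lowers to [o]. /jiafihosnokaurib/ → jiafihosnokaorib.
Rule 2 (nasal place assimilation): no segment meets the environment; /jiafihosnokaorib/ is unchanged.
Rule 3 (intervocalic voicing): /f/ is a voiceless obstruent between vowels /a/ and /i/, so it voices to [v]. /k/ is a voiceless obstruent between vowels /o/ and /a/, so it voices to [g]. /jiafihosnokaorib/ → jiavihosnogaorib.
Rule 4 (final devoicing): /b/ is a voiced stop in word-final position, so it devoices to [p]. /jiavihosnogaorib/ → jiavihosnogaorip.

jiavihosnogaorip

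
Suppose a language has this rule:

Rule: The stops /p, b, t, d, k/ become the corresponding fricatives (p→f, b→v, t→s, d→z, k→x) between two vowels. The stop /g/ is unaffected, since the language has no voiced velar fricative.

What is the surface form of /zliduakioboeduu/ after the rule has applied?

/d/ is a stop between vowels /i/ and /u/, so it spirantizes to the fricative [z].
/k/ is a stop between vowels /a/ and /i/, so it spirantizes to the fricative [x].
/b/ is a stop between vowels /o/ and /o/, so it spirantizes to the fricative [v].
/d/ is a stop between vowels /e/ and /u/, so it spirantizes to the fricative [z].
Surface form: [zlizuaxiovoezuu].

zlizuaxiovoezuu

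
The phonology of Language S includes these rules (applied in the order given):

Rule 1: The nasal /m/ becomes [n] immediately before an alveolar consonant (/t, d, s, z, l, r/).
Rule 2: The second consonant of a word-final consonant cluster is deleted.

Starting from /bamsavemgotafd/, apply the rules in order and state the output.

Rule 1 (nasal place assimilation): /m/ precedes the alveolar consonant /s/, so it assimilates in place to [n]. /bamsavemgotafd/ → bansavemgotafd.
Rule 2 (final cluster simplification): /d/ is the second consonant of a word-final cluster /fd/, so it deletes. /bansavemgotafd/ → bansavemgotaf.

bansavemgotaf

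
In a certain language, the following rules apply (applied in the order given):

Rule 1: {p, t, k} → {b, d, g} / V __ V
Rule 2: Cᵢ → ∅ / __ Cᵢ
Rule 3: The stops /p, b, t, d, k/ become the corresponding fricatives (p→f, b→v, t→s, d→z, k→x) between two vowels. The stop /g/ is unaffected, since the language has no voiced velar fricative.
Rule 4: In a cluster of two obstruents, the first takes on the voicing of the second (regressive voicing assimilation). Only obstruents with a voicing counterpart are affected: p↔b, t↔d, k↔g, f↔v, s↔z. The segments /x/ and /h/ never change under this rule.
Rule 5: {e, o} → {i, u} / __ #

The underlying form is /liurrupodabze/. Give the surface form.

liuruvozabzi

Rule 1 (intervocalic voicing): /p/ is a voiceless stop between vowels /u/ and /o/, so it voices to [b]. /liurrupodabze/ → liurrubodabze.
Rule 2 (degemination): /rr/ is a geminate; the first /r/ deletes. /liurrubodabze/ → liurubodabze.
Rule 3 (intervocalic spirantization): /b/ is a stop between vowels /u/ and /o/, so it spirantizes to the fricative [v]. /d/ is a stop between vowels /o/ and /a/, so it spirantizes to the fricative [z]. /liurubodabze/ → liuruvozabze.
Rule 4 (regressive voicing assimilation): no segment meets the environment; /liuruvozabze/ is unchanged.
Rule 5 (final vowel raising): /e/ is a mid vowel in word-final position, so it raises to [i]. /liuruvozabze/ → liuruvozabzi.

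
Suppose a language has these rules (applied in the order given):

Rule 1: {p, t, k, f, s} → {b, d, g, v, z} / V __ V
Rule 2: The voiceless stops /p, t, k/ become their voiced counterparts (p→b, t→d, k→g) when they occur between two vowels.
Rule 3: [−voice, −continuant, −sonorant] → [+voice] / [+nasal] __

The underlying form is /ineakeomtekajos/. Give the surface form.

Rule 1 (intervocalic voicing): /k/ is a voiceless obstruent between vowels /a/ and /e/, so it voices to [g]. /k/ is a voiceless obstruent between vowels /e/ and /a/, so it voices to [g]. /ineakeomtekajos/ → ineageomtegajos.
Rule 2 (intervocalic voicing): no segment meets the environment; /ineageomtegajos/ is unchanged.
Rule 3 (post-nasal voicing): /t/ is a voiceless stop immediately after the nasal /m/, so it voices to [d]. /ineageomtegajos/ → ineageomdegajos.

ineageomdegajos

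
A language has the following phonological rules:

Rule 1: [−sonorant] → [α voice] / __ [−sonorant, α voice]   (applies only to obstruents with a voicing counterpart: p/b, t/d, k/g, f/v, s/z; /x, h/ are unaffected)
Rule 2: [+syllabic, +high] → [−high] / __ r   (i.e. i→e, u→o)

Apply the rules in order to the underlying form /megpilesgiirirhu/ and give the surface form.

mekpilezgiererhu

Rule 1 (regressive voicing assimilation): /g/ precedes the voiceless obstruent /p/, so it devoices to [k] by assimilation. /s/ precedes the voiced obstruent /g/, so it voices to [z] by assimilation. /megpilesgiirirhu/ → mekpilezgiirirhu.
Rule 2 (pre-rhotic lowering): /i/ is a high vowel immediately before /r/, so it lowers to [e]. /i/ is a high vowel immediately before /r/, so it lowers to [e]. /mekpilezgiirirhu/ → mekpilezgiererhu.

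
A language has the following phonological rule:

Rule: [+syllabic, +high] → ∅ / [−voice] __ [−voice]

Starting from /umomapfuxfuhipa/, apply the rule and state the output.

/u/ is a high vowel flanked by voiceless consonants /f/ and /x/, so it deletes.
/u/ is a high vowel flanked by voiceless consonants /f/ and /h/, so it deletes.
/i/ is a high vowel flanked by voiceless consonants /h/ and /p/, so it deletes.
Surface form: [umomapfxfhpa].

umomapfxfhpa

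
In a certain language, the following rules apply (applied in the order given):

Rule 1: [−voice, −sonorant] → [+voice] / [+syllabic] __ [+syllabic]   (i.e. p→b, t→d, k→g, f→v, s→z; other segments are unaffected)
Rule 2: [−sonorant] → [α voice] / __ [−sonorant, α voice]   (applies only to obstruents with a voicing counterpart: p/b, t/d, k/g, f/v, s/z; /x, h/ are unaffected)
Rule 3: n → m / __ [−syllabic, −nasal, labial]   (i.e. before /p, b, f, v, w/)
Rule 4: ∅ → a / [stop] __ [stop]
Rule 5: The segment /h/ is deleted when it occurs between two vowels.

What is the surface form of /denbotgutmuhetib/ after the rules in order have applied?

dembodagutmuedib

Rule 1 (intervocalic voicing): /t/ is a voiceless obstruent between vowels /e/ and /i/, so it voices to [d]. /denbotgutmuhetib/ → denbotgutmuhedib.
Rule 2 (regressive voicing assimilation): /t/ precedes the voiced obstruent /g/, so it voices to [d] by assimilation. /denbotgutmuhedib/ → denbodgutmuhedib.
Rule 3 (nasal place assimilation): /n/ precedes the labial consonant /b/, so it assimilates in place to [m]. /denbodgutmuhedib/ → dembodgutmuhedib.
Rule 4 (stop-cluster a-epenthesis): /d/ and /g/ form a stop–stop cluster, so [a] is inserted between them. /dembodgutmuhedib/ → dembodagutmuhedib.
Rule 5 (intervocalic h-deletion): /h/ occurs between vowels /u/ and /e/, so it deletes. /dembodagutmuhedib/ → dembodagutmuedib.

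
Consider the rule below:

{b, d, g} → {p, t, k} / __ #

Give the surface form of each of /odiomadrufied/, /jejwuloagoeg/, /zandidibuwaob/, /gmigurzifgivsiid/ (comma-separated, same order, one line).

odiomadrufiet, jejwuloagoek, zandidibuwaop, gmigurzifgivsiit

/odiomadrufied/: /d/ is a voiced stop in word-final position, so it devoices to [t]. → [odiomadrufiet].
/jejwuloagoeg/: /g/ is a voiced stop in word-final position, so it devoices to [k]. → [jejwuloagoek].
/zandidibuwaob/: /b/ is a voiced stop in word-final position, so it devoices to [p]. → [zandidibuwaop].
/gmigurzifgivsiid/: /d/ is a voiced stop in word-final position, so it devoices to [t]. → [gmigurzifgivsiit].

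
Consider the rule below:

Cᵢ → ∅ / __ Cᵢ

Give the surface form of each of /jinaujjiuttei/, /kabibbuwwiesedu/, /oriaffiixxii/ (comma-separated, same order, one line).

/jinaujjiuttei/: /jj/ is a geminate; the first /j/ deletes. /tt/ is a geminate; the first /t/ deletes. → [jinaujiutei].
/kabibbuwwiesedu/: /bb/ is a geminate; the first /b/ deletes. /ww/ is a geminate; the first /w/ deletes. → [kabibuwiesedu].
/oriaffiixxii/: /ff/ is a geminate; the first /f/ deletes. /xx/ is a geminate; the first /x/ deletes. → [oriafiixii].

jinaujiutei, kabibuwiesedu, oriafiixii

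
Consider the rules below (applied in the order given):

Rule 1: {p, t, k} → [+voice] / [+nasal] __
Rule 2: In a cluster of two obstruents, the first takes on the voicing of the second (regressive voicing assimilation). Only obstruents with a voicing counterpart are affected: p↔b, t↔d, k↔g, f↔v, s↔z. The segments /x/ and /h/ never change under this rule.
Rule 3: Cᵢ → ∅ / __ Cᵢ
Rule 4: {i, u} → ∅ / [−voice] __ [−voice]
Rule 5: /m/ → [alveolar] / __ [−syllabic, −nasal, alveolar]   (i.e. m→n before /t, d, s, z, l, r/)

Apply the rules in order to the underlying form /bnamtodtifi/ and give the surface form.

bnandotfi

Rule 1 (post-nasal voicing): /t/ is a voiceless stop immediately after the nasal /m/, so it voices to [d]. /bnamtodtifi/ → bnamdodtifi.
Rule 2 (regressive voicing assimilation): /d/ precedes the voiceless obstruent /t/, so it devoices to [t] by assimilation. /bnamdodtifi/ → bnamdottifi.
Rule 3 (degemination): /tt/ is a geminate; the first /t/ deletes. /bnamdottifi/ → bnamdotifi.
Rule 4 (high vowel syncope): /i/ is a high vowel flanked by voiceless consonants /t/ and /f/, so it deletes. /bnamdotifi/ → bnamdotfi.
Rule 5 (nasal place assimilation): /m/ precedes the alveolar consonant /d/, so it assimilates in place to [n]. /bnamdotfi/ → bnandotfi.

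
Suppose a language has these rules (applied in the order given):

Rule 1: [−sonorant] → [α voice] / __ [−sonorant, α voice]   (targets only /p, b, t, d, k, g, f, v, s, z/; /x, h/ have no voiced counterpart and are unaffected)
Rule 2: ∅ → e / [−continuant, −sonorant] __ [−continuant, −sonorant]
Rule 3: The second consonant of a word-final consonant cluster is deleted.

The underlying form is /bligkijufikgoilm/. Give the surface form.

Rule 1 (regressive voicing assimilation): /g/ precedes the voiceless obstruent /k/, so it devoices to [k] by assimilation. /k/ precedes the voiced obstruent /g/, so it voices to [g] by assimilation. /bligkijufikgoilm/ → blikkijufiggoilm.
Rule 2 (stop-cluster e-epenthesis): /k/ and /k/ form a stop–stop cluster, so [e] is inserted between them. /g/ and /g/ form a stop–stop cluster, so [e] is inserted between them. /blikkijufiggoilm/ → blikekijufigegoilm.
Rule 3 (final cluster simplification): /m/ is the second consonant of a word-final cluster /lm/, so it deletes. /blikekijufigegoilm/ → blikekijufigegoil.

blikekijufigegoil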